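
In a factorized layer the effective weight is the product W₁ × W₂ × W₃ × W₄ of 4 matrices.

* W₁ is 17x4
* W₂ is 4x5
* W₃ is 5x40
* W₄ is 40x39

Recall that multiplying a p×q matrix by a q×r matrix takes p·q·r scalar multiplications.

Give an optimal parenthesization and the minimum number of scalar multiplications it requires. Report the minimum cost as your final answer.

9692

Adjacent pairs: W₁W₂ = 17·4·5 = 340; W₂W₃ = 4·5·40 = 800; W₃W₄ = 5·40·39 = 7800.
Length 3: W₁..W₃: k=1: 0+800+17·4·40=3520; k=2: 340+0+17·5·40=3740 → min 3520 | W₂..W₄: k=2: 0+7800+4·5·39=8580; k=3: 800+0+4·40·39=7040 → min 7040.
Length 4: W₁..W₄: k=1: 0+7040+17·4·39=9692; k=2: 340+7800+17·5·39=11455; k=3: 3520+0+17·40·39=30040 → min 9692.
Optimal parenthesization: (W₁ × ((W₂ × W₃) × W₄)) with cost 9692.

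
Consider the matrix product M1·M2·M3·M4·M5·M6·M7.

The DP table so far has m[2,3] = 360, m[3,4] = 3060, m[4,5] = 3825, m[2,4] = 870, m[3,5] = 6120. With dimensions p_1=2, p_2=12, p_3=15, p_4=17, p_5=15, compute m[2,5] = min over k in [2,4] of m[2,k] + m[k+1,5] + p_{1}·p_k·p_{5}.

m[2,5] = min over k∈[2,4] of m[2,k]+m[k+1,5]+p_{1}·p_k·p_{5}.
k=2: 0 + 6120 + 2·12·15 = 6480; k=3: 360 + 3825 + 2·15·15 = 4635; k=4: 870 + 0 + 2·17·15 = 1380.
Minimum: 1380 at k=4.

1380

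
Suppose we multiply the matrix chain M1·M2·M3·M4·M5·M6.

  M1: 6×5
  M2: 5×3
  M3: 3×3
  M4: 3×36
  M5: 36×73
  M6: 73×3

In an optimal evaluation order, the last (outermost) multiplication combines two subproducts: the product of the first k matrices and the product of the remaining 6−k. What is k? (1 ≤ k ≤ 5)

Adjacent pairs: M1M2 = 6·5·3 = 90; M2M3 = 5·3·3 = 45; M3M4 = 3·3·36 = 324; M4M5 = 3·36·73 = 7884; M5M6 = 36·73·3 = 7884.
Length 3: M1..M3: k=1: 0+45+6·5·3=135; k=2: 90+0+6·3·3=144 → min 135 | M2..M4: k=2: 0+324+5·3·36=864; k=3: 45+0+5·3·36=585 → min 585 | M3..M5: k=3: 0+7884+3·3·73=8541; k=4: 324+0+3·36·73=8208 → min 8208 | M4..M6: k=4: 0+7884+3·36·3=8208; k=5: 7884+0+3·73·3=8541 → min 8208.
Length 4: M1..M4: k=1: 0+585+6·5·36=1665; k=2: 90+324+6·3·36=1062; k=3: 135+0+6·3·36=783 → min 783 | M2..M5: k=2: 0+8208+5·3·73=9303; k=3: 45+7884+5·3·73=9024; k=4: 585+0+5·36·73=13725 → min 9024 | M3..M6: k=3: 0+8208+3·3·3=8235; k=4: 324+7884+3·36·3=8532; k=5: 8208+0+3·73·3=8865 → min 8235.
Length 5: M1..M5: k=1: 0+9024+6·5·73=11214; k=2: 90+8208+6·3·73=9612; k=3: 135+7884+6·3·73=9333; k=4: 783+0+6·36·73=16551 → min 9333 | M2..M6: k=2: 0+8235+5·3·3=8280; k=3: 45+8208+5·3·3=8298; k=4: 585+7884+5·36·3=9009; k=5: 9024+0+5·73·3=10119 → min 8280.
Top-level splits: k=1: (M1..M1)·(M2..M6) → 0+8280+6·5·3 = 8370; k=2: (M1..M2)·(M3..M6) → 90+8235+6·3·3 = 8379; k=3: (M1..M3)·(M4..M6) → 135+8208+6·3·3 = 8397; k=4: (M1..M4)·(M5..M6) → 783+7884+6·36·3 = 9315; k=5: (M1..M5)·(M6..M6) → 9333+0+6·73·3 = 10647.
Best split is after M1, i.e. k = 1.

1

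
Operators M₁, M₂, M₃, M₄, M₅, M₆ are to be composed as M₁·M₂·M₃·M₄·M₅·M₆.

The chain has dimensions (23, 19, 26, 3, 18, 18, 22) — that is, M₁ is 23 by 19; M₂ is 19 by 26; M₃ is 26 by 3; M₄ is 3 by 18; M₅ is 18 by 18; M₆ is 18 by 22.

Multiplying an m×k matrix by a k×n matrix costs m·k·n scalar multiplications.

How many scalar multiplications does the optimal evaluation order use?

6471

Adjacent pairs: M₁M₂ = 23·19·26 = 11362; M₂M₃ = 19·26·3 = 1482; M₃M₄ = 26·3·18 = 1404; M₄M₅ = 3·18·18 = 972; M₅M₆ = 18·18·22 = 7128.
Length 3: M₁..M₃: k=1: 0+1482+23·19·3=2793; k=2: 11362+0+23·26·3=13156 → min 2793 | M₂..M₄: k=2: 0+1404+19·26·18=10296; k=3: 1482+0+19·3·18=2508 → min 2508 | M₃..M₅: k=3: 0+972+26·3·18=2376; k=4: 1404+0+26·18·18=9828 → min 2376 | M₄..M₆: k=4: 0+7128+3·18·22=8316; k=5: 972+0+3·18·22=2160 → min 2160.
Length 4: M₁..M₄: k=1: 0+2508+23·19·18=10374; k=2: 11362+1404+23·26·18=23530; k=3: 2793+0+23·3·18=4035 → min 4035 | M₂..M₅: k=2: 0+2376+19·26·18=11268; k=3: 1482+972+19·3·18=3480; k=4: 2508+0+19·18·18=8664 → min 3480 | M₃..M₆: k=3: 0+2160+26·3·22=3876; k=4: 1404+7128+26·18·22=18828; k=5: 2376+0+26·18·22=12672 → min 3876.
Length 5: M₁..M₅: k=1: 0+3480+23·19·18=11346; k=2: 11362+2376+23·26·18=24502; k=3: 2793+972+23·3·18=5007; k=4: 4035+0+23·18·18=11487 → min 5007 | M₂..M₆: k=2: 0+3876+19·26·22=14744; k=3: 1482+2160+19·3·22=4896; k=4: 2508+7128+19·18·22=17160; k=5: 3480+0+19·18·22=11004 → min 4896.
Length 6: M₁..M₆: k=1: 0+4896+23·19·22=14510; k=2: 11362+3876+23·26·22=28394; k=3: 2793+2160+23·3·22=6471; k=4: 4035+7128+23·18·22=20271; k=5: 5007+0+23·18·22=14115 → min 6471.
Optimal order: ((M₁·(M₂·M₃))·((M₄·M₅)·M₆)) with cost 6471.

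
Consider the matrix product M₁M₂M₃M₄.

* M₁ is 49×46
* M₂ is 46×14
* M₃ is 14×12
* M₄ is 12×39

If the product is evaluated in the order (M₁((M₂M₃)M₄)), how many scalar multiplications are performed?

117162

(M₂M₃): 46×14 by 14×12 → 46×12, cost 46·14·12 = 7728
((M₂M₃)M₄): 46×12 by 12×39 → 46×39, cost 46·12·39 = 21528; cumulative 29256
(M₁((M₂M₃)M₄)): 49×46 by 46×39 → 49×39, cost 49·46·39 = 87906; cumulative 117162
Total: 117162 scalar multiplications.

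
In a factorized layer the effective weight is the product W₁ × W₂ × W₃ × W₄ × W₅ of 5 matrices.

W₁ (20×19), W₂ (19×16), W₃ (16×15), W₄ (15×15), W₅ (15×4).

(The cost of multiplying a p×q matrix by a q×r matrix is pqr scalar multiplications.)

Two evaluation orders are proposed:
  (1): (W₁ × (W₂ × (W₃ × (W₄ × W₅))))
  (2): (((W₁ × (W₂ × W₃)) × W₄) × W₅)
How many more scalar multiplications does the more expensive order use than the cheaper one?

Order (1) = (W₁ × (W₂ × (W₃ × (W₄ × W₅)))): (W₄ × W₅): 15×15 by 15×4 → 15×4, cost 15·15·4 = 900; (W₃ × (W₄ × W₅)): 16×15 by 15×4 → 16×4, cost 16·15·4 = 960; cumulative 1860; (W₂ × (W₃ × (W₄ × W₅))): 19×16 by 16×4 → 19×4, cost 19·16·4 = 1216; cumulative 3076; (W₁ × (W₂ × (W₃ × (W₄ × W₅)))): 20×19 by 19×4 → 20×4, cost 20·19·4 = 1520; cumulative 4596. Total 4596.
Order (2) = (((W₁ × (W₂ × W₃)) × W₄) × W₅): (W₂ × W₃): 19×16 by 16×15 → 19×15, cost 19·16·15 = 4560; (W₁ × (W₂ × W₃)): 20×19 by 19×15 → 20×15, cost 20·19·15 = 5700; cumulative 10260; ((W₁ × (W₂ × W₃)) × W₄): 20×15 by 15×15 → 20×15, cost 20·15·15 = 4500; cumulative 14760; (((W₁ × (W₂ × W₃)) × W₄) × W₅): 20×15 by 15×4 → 20×4, cost 20·15·4 = 1200; cumulative 15960. Total 15960.
Difference: |4596 − 15960| = 11364.

11364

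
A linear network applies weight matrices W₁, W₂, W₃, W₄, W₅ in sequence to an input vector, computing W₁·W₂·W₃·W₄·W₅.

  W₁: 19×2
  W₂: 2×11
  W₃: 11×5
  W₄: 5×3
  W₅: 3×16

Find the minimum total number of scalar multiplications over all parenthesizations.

Adjacent pairs: W₁W₂ = 19·2·11 = 418; W₂W₃ = 2·11·5 = 110; W₃W₄ = 11·5·3 = 165; W₄W₅ = 5·3·16 = 240.
Length 3: W₁..W₃: k=1: 0+110+19·2·5=300; k=2: 418+0+19·11·5=1463 → min 300 | W₂..W₄: k=2: 0+165+2·11·3=231; k=3: 110+0+2·5·3=140 → min 140 | W₃..W₅: k=3: 0+240+11·5·16=1120; k=4: 165+0+11·3·16=693 → min 693.
Length 4: W₁..W₄: k=1: 0+140+19·2·3=254; k=2: 418+165+19·11·3=1210; k=3: 300+0+19·5·3=585 → min 254 | W₂..W₅: k=2: 0+693+2·11·16=1045; k=3: 110+240+2·5·16=510; k=4: 140+0+2·3·16=236 → min 236.
Length 5: W₁..W₅: k=1: 0+236+19·2·16=844; k=2: 418+693+19·11·16=4455; k=3: 300+240+19·5·16=2060; k=4: 254+0+19·3·16=1166 → min 844.
Optimal order: (W₁·(((W₂·W₃)·W₄)·W₅)) with cost 844.

844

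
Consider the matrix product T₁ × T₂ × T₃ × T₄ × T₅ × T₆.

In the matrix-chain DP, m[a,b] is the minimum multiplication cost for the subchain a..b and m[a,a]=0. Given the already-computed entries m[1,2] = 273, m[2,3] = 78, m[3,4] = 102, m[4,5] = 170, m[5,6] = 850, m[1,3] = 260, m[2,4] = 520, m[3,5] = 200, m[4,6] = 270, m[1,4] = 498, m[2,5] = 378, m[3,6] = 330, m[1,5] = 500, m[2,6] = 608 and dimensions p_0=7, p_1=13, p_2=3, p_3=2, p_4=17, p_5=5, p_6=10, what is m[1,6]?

670

m[1,6] = min over k∈[1,5] of m[1,k]+m[k+1,6]+p_{0}·p_k·p_{6}.
k=1: 0 + 608 + 7·13·10 = 1518; k=2: 273 + 330 + 7·3·10 = 813; k=3: 260 + 270 + 7·2·10 = 670; k=4: 498 + 850 + 7·17·10 = 2538; k=5: 500 + 0 + 7·5·10 = 850.
Minimum: 670 at k=3.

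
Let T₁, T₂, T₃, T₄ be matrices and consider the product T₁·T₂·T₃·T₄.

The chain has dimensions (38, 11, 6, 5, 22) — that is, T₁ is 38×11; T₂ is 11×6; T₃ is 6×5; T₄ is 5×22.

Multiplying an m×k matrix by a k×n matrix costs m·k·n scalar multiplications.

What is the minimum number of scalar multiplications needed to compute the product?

Adjacent pairs: T₁T₂ = 38·11·6 = 2508; T₂T₃ = 11·6·5 = 330; T₃T₄ = 6·5·22 = 660.
Length 3: T₁..T₃: k=1: 0+330+38·11·5=2420; k=2: 2508+0+38·6·5=3648 → min 2420 | T₂..T₄: k=2: 0+660+11·6·22=2112; k=3: 330+0+11·5·22=1540 → min 1540.
Length 4: T₁..T₄: k=1: 0+1540+38·11·22=10736; k=2: 2508+660+38·6·22=8184; k=3: 2420+0+38·5·22=6600 → min 6600.
Optimal order: ((T₁·(T₂·T₃))·T₄) with cost 6600.

6600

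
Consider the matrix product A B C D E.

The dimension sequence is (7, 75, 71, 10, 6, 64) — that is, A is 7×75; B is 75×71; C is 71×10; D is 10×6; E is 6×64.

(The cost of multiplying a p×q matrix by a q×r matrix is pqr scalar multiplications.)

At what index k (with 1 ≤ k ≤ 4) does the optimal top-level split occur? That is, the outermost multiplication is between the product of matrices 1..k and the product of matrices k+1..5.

4

Adjacent pairs: AB = 7·75·71 = 37275; BC = 75·71·10 = 53250; CD = 71·10·6 = 4260; DE = 10·6·64 = 3840.
Length 3: A..C: k=1: 0+53250+7·75·10=58500; k=2: 37275+0+7·71·10=42245 → min 42245 | B..D: k=2: 0+4260+75·71·6=36210; k=3: 53250+0+75·10·6=57750 → min 36210 | C..E: k=3: 0+3840+71·10·64=49280; k=4: 4260+0+71·6·64=31524 → min 31524.
Length 4: A..D: k=1: 0+36210+7·75·6=39360; k=2: 37275+4260+7·71·6=44517; k=3: 42245+0+7·10·6=42665 → min 39360 | B..E: k=2: 0+31524+75·71·64=372324; k=3: 53250+3840+75·10·64=105090; k=4: 36210+0+75·6·64=65010 → min 65010.
Top-level splits: k=1: (A..A)·(B..E) → 0+65010+7·75·64 = 98610; k=2: (A..B)·(C..E) → 37275+31524+7·71·64 = 100607; k=3: (A..C)·(D..E) → 42245+3840+7·10·64 = 50565; k=4: (A..D)·(E..E) → 39360+0+7·6·64 = 42048.
Best split is after D, i.e. k = 4.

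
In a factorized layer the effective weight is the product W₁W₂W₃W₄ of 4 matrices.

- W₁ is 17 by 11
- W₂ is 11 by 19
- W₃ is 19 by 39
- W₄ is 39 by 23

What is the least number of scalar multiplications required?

22319

Adjacent pairs: W₁W₂ = 17·11·19 = 3553; W₂W₃ = 11·19·39 = 8151; W₃W₄ = 19·39·23 = 17043.
Length 3: W₁..W₃: k=1: 0+8151+17·11·39=15444; k=2: 3553+0+17·19·39=16150 → min 15444 | W₂..W₄: k=2: 0+17043+11·19·23=21850; k=3: 8151+0+11·39·23=18018 → min 18018.
Length 4: W₁..W₄: k=1: 0+18018+17·11·23=22319; k=2: 3553+17043+17·19·23=28025; k=3: 15444+0+17·39·23=30693 → min 22319.
Optimal order: (W₁((W₂W₃)W₄)) with cost 22319.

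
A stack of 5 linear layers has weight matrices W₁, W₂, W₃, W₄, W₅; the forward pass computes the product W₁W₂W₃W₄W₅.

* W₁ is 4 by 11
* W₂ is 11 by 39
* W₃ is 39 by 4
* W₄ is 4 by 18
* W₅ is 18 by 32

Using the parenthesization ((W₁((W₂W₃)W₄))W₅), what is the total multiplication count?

(W₂W₃): 11×39 by 39×4 → 11×4, cost 11·39·4 = 1716
((W₂W₃)W₄): 11×4 by 4×18 → 11×18, cost 11·4·18 = 792; cumulative 2508
(W₁((W₂W₃)W₄)): 4×11 by 11×18 → 4×18, cost 4·11·18 = 792; cumulative 3300
((W₁((W₂W₃)W₄))W₅): 4×18 by 18×32 → 4×32, cost 4·18·32 = 2304; cumulative 5604
Total: 5604 scalar multiplications.

5604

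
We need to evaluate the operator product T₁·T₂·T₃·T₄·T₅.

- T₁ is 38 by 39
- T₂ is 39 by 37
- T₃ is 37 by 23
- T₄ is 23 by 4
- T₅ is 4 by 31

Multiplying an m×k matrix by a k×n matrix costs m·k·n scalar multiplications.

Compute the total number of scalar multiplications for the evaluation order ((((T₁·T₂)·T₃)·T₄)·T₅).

(T₁·T₂): 38×39 by 39×37 → 38×37, cost 38·39·37 = 54834
((T₁·T₂)·T₃): 38×37 by 37×23 → 38×23, cost 38·37·23 = 32338; cumulative 87172
(((T₁·T₂)·T₃)·T₄): 38×23 by 23×4 → 38×4, cost 38·23·4 = 3496; cumulative 90668
((((T₁·T₂)·T₃)·T₄)·T₅): 38×4 by 4×31 → 38×31, cost 38·4·31 = 4712; cumulative 95380
Total: 95380 scalar multiplications.

95380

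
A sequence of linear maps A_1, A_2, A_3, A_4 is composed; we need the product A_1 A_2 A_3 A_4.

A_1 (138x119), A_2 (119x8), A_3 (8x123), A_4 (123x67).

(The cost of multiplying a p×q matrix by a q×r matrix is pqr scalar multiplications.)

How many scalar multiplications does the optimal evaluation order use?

Adjacent pairs: A_1A_2 = 138·119·8 = 131376; A_2A_3 = 119·8·123 = 117096; A_3A_4 = 8·123·67 = 65928.
Length 3: A_1..A_3: k=1: 0+117096+138·119·123=2137002; k=2: 131376+0+138·8·123=267168 → min 267168 | A_2..A_4: k=2: 0+65928+119·8·67=129712; k=3: 117096+0+119·123·67=1097775 → min 129712.
Length 4: A_1..A_4: k=1: 0+129712+138·119·67=1229986; k=2: 131376+65928+138·8·67=271272; k=3: 267168+0+138·123·67=1404426 → min 271272.
Optimal order: ((A_1 A_2) (A_3 A_4)) with cost 271272.

271272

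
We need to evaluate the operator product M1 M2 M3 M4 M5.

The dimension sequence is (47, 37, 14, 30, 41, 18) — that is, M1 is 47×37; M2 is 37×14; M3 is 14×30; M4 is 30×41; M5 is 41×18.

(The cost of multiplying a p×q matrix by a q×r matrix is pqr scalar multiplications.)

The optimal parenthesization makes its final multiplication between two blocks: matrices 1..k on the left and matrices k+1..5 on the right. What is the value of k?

2

Adjacent pairs: M1M2 = 47·37·14 = 24346; M2M3 = 37·14·30 = 15540; M3M4 = 14·30·41 = 17220; M4M5 = 30·41·18 = 22140.
Length 3: M1..M3: k=1: 0+15540+47·37·30=67710; k=2: 24346+0+47·14·30=44086 → min 44086 | M2..M4: k=2: 0+17220+37·14·41=38458; k=3: 15540+0+37·30·41=61050 → min 38458 | M3..M5: k=3: 0+22140+14·30·18=29700; k=4: 17220+0+14·41·18=27552 → min 27552.
Length 4: M1..M4: k=1: 0+38458+47·37·41=109757; k=2: 24346+17220+47·14·41=68544; k=3: 44086+0+47·30·41=101896 → min 68544 | M2..M5: k=2: 0+27552+37·14·18=36876; k=3: 15540+22140+37·30·18=57660; k=4: 38458+0+37·41·18=65764 → min 36876.
Top-level splits: k=1: (M1..M1)·(M2..M5) → 0+36876+47·37·18 = 68178; k=2: (M1..M2)·(M3..M5) → 24346+27552+47·14·18 = 63742; k=3: (M1..M3)·(M4..M5) → 44086+22140+47·30·18 = 91606; k=4: (M1..M4)·(M5..M5) → 68544+0+47·41·18 = 103230.
Best split is after M2, i.e. k = 2.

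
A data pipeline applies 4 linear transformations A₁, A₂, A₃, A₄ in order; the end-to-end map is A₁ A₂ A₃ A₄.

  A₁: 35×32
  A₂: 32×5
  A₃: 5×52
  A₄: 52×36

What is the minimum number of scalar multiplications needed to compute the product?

Adjacent pairs: A₁A₂ = 35·32·5 = 5600; A₂A₃ = 32·5·52 = 8320; A₃A₄ = 5·52·36 = 9360.
Length 3: A₁..A₃: k=1: 0+8320+35·32·52=66560; k=2: 5600+0+35·5·52=14700 → min 14700 | A₂..A₄: k=2: 0+9360+32·5·36=15120; k=3: 8320+0+32·52·36=68224 → min 15120.
Length 4: A₁..A₄: k=1: 0+15120+35·32·36=55440; k=2: 5600+9360+35·5·36=21260; k=3: 14700+0+35·52·36=80220 → min 21260.
Optimal order: ((A₁ A₂) (A₃ A₄)) with cost 21260.

21260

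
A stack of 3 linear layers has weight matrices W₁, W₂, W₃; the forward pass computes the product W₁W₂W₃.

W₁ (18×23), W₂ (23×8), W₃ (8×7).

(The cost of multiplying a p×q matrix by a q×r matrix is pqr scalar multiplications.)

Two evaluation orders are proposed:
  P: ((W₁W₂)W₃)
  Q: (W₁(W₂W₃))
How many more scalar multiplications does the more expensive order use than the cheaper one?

Order P = ((W₁W₂)W₃): (W₁W₂): 18×23 by 23×8 → 18×8, cost 18·23·8 = 3312; ((W₁W₂)W₃): 18×8 by 8×7 → 18×7, cost 18·8·7 = 1008; cumulative 4320. Total 4320.
Order Q = (W₁(W₂W₃)): (W₂W₃): 23×8 by 8×7 → 23×7, cost 23·8·7 = 1288; (W₁(W₂W₃)): 18×23 by 23×7 → 18×7, cost 18·23·7 = 2898; cumulative 4186. Total 4186.
Difference: |4320 − 4186| = 134.

134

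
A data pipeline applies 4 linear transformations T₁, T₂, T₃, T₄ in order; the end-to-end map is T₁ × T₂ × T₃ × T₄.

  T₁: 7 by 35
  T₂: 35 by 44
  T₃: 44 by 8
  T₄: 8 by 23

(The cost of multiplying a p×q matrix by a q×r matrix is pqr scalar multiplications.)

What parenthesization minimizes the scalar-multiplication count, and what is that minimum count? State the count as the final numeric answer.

14532

Adjacent pairs: T₁T₂ = 7·35·44 = 10780; T₂T₃ = 35·44·8 = 12320; T₃T₄ = 44·8·23 = 8096.
Length 3: T₁..T₃: k=1: 0+12320+7·35·8=14280; k=2: 10780+0+7·44·8=13244 → min 13244 | T₂..T₄: k=2: 0+8096+35·44·23=43516; k=3: 12320+0+35·8·23=18760 → min 18760.
Length 4: T₁..T₄: k=1: 0+18760+7·35·23=24395; k=2: 10780+8096+7·44·23=25960; k=3: 13244+0+7·8·23=14532 → min 14532.
Optimal parenthesization: (((T₁ × T₂) × T₃) × T₄) with cost 14532.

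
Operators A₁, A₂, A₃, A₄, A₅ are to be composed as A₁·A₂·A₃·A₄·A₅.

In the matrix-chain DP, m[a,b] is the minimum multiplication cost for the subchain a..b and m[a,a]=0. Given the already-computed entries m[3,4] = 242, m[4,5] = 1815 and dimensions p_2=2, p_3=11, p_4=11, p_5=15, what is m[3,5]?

572

m[3,5] = min over k∈[3,4] of m[3,k]+m[k+1,5]+p_{2}·p_k·p_{5}.
k=3: 0 + 1815 + 2·11·15 = 2145; k=4: 242 + 0 + 2·11·15 = 572.
Minimum: 572 at k=4.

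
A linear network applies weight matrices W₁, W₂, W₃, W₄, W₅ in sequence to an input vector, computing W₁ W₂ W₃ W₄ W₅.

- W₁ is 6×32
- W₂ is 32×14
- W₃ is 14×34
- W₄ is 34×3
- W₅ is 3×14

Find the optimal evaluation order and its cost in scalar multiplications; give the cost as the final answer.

3600

Adjacent pairs: W₁W₂ = 6·32·14 = 2688; W₂W₃ = 32·14·34 = 15232; W₃W₄ = 14·34·3 = 1428; W₄W₅ = 34·3·14 = 1428.
Length 3: W₁..W₃: k=1: 0+15232+6·32·34=21760; k=2: 2688+0+6·14·34=5544 → min 5544 | W₂..W₄: k=2: 0+1428+32·14·3=2772; k=3: 15232+0+32·34·3=18496 → min 2772 | W₃..W₅: k=3: 0+1428+14·34·14=8092; k=4: 1428+0+14·3·14=2016 → min 2016.
Length 4: W₁..W₄: k=1: 0+2772+6·32·3=3348; k=2: 2688+1428+6·14·3=4368; k=3: 5544+0+6·34·3=6156 → min 3348 | W₂..W₅: k=2: 0+2016+32·14·14=8288; k=3: 15232+1428+32·34·14=31892; k=4: 2772+0+32·3·14=4116 → min 4116.
Length 5: W₁..W₅: k=1: 0+4116+6·32·14=6804; k=2: 2688+2016+6·14·14=5880; k=3: 5544+1428+6·34·14=9828; k=4: 3348+0+6·3·14=3600 → min 3600.
Optimal parenthesization: ((W₁ (W₂ (W₃ W₄))) W₅) with cost 3600.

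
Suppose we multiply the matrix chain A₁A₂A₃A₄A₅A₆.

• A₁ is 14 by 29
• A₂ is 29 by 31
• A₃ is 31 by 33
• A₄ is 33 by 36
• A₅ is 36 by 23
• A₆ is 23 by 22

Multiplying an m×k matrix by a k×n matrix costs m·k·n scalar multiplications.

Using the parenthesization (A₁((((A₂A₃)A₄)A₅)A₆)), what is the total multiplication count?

(A₂A₃): 29×31 by 31×33 → 29×33, cost 29·31·33 = 29667
((A₂A₃)A₄): 29×33 by 33×36 → 29×36, cost 29·33·36 = 34452; cumulative 64119
(((A₂A₃)A₄)A₅): 29×36 by 36×23 → 29×23, cost 29·36·23 = 24012; cumulative 88131
((((A₂A₃)A₄)A₅)A₆): 29×23 by 23×22 → 29×22, cost 29·23·22 = 14674; cumulative 102805
(A₁((((A₂A₃)A₄)A₅)A₆)): 14×29 by 29×22 → 14×22, cost 14·29·22 = 8932; cumulative 111737
Total: 111737 scalar multiplications.

111737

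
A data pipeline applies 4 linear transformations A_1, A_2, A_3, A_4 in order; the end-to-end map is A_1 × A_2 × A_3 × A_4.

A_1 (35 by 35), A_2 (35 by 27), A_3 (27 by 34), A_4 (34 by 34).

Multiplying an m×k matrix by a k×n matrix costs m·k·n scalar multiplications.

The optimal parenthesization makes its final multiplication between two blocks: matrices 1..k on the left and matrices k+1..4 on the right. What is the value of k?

Adjacent pairs: A_1A_2 = 35·35·27 = 33075; A_2A_3 = 35·27·34 = 32130; A_3A_4 = 27·34·34 = 31212.
Length 3: A_1..A_3: k=1: 0+32130+35·35·34=73780; k=2: 33075+0+35·27·34=65205 → min 65205 | A_2..A_4: k=2: 0+31212+35·27·34=63342; k=3: 32130+0+35·34·34=72590 → min 63342.
Top-level splits: k=1: (A_1..A_1)·(A_2..A_4) → 0+63342+35·35·34 = 104992; k=2: (A_1..A_2)·(A_3..A_4) → 33075+31212+35·27·34 = 96417; k=3: (A_1..A_3)·(A_4..A_4) → 65205+0+35·34·34 = 105665.
Best split is after A_2, i.e. k = 2.

2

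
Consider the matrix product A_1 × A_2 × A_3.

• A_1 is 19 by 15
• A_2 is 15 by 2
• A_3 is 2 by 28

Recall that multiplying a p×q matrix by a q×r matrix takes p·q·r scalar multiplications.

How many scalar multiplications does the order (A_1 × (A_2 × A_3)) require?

8820

(A_2 × A_3): 15×2 by 2×28 → 15×28, cost 15·2·28 = 840
(A_1 × (A_2 × A_3)): 19×15 by 15×28 → 19×28, cost 19·15·28 = 7980; cumulative 8820
Total: 8820 scalar multiplications.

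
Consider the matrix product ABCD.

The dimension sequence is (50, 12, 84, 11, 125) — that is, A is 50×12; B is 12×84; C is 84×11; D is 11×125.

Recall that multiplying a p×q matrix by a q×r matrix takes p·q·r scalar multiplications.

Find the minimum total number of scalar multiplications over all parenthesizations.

Adjacent pairs: AB = 50·12·84 = 50400; BC = 12·84·11 = 11088; CD = 84·11·125 = 115500.
Length 3: A..C: k=1: 0+11088+50·12·11=17688; k=2: 50400+0+50·84·11=96600 → min 17688 | B..D: k=2: 0+115500+12·84·125=241500; k=3: 11088+0+12·11·125=27588 → min 27588.
Length 4: A..D: k=1: 0+27588+50·12·125=102588; k=2: 50400+115500+50·84·125=690900; k=3: 17688+0+50·11·125=86438 → min 86438.
Optimal order: ((A(BC))D) with cost 86438.

86438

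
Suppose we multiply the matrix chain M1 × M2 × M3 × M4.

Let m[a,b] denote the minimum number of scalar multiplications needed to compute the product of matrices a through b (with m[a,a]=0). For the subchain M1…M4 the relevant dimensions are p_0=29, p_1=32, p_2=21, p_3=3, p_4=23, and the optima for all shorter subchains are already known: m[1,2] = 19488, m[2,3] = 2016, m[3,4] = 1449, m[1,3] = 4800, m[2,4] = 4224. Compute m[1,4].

m[1,4] = min over k∈[1,3] of m[1,k]+m[k+1,4]+p_{0}·p_k·p_{4}.
k=1: 0 + 4224 + 29·32·23 = 25568; k=2: 19488 + 1449 + 29·21·23 = 34944; k=3: 4800 + 0 + 29·3·23 = 6801.
Minimum: 6801 at k=3.

6801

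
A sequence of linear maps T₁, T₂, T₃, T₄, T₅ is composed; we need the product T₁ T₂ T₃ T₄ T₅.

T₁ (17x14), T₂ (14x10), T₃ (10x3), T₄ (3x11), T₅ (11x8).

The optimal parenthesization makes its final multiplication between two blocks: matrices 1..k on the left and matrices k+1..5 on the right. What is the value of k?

3

Adjacent pairs: T₁T₂ = 17·14·10 = 2380; T₂T₃ = 14·10·3 = 420; T₃T₄ = 10·3·11 = 330; T₄T₅ = 3·11·8 = 264.
Length 3: T₁..T₃: k=1: 0+420+17·14·3=1134; k=2: 2380+0+17·10·3=2890 → min 1134 | T₂..T₄: k=2: 0+330+14·10·11=1870; k=3: 420+0+14·3·11=882 → min 882 | T₃..T₅: k=3: 0+264+10·3·8=504; k=4: 330+0+10·11·8=1210 → min 504.
Length 4: T₁..T₄: k=1: 0+882+17·14·11=3500; k=2: 2380+330+17·10·11=4580; k=3: 1134+0+17·3·11=1695 → min 1695 | T₂..T₅: k=2: 0+504+14·10·8=1624; k=3: 420+264+14·3·8=1020; k=4: 882+0+14·11·8=2114 → min 1020.
Top-level splits: k=1: (T₁..T₁)·(T₂..T₅) → 0+1020+17·14·8 = 2924; k=2: (T₁..T₂)·(T₃..T₅) → 2380+504+17·10·8 = 4244; k=3: (T₁..T₃)·(T₄..T₅) → 1134+264+17·3·8 = 1806; k=4: (T₁..T₄)·(T₅..T₅) → 1695+0+17·11·8 = 3191.
Best split is after T₃, i.e. k = 3.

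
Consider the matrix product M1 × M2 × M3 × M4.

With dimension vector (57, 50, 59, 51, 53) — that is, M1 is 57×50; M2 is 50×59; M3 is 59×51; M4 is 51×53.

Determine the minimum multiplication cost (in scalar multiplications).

436650

Adjacent pairs: M1M2 = 57·50·59 = 168150; M2M3 = 50·59·51 = 150450; M3M4 = 59·51·53 = 159477.
Length 3: M1..M3: k=1: 0+150450+57·50·51=295800; k=2: 168150+0+57·59·51=339663 → min 295800 | M2..M4: k=2: 0+159477+50·59·53=315827; k=3: 150450+0+50·51·53=285600 → min 285600.
Length 4: M1..M4: k=1: 0+285600+57·50·53=436650; k=2: 168150+159477+57·59·53=505866; k=3: 295800+0+57·51·53=449871 → min 436650.
Optimal order: (M1 × ((M2 × M3) × M4)) with cost 436650.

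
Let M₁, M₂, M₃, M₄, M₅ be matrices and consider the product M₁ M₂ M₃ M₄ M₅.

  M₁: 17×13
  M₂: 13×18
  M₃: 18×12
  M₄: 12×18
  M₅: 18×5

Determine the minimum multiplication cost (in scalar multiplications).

4435

Adjacent pairs: M₁M₂ = 17·13·18 = 3978; M₂M₃ = 13·18·12 = 2808; M₃M₄ = 18·12·18 = 3888; M₄M₅ = 12·18·5 = 1080.
Length 3: M₁..M₃: k=1: 0+2808+17·13·12=5460; k=2: 3978+0+17·18·12=7650 → min 5460 | M₂..M₄: k=2: 0+3888+13·18·18=8100; k=3: 2808+0+13·12·18=5616 → min 5616 | M₃..M₅: k=3: 0+1080+18·12·5=2160; k=4: 3888+0+18·18·5=5508 → min 2160.
Length 4: M₁..M₄: k=1: 0+5616+17·13·18=9594; k=2: 3978+3888+17·18·18=13374; k=3: 5460+0+17·12·18=9132 → min 9132 | M₂..M₅: k=2: 0+2160+13·18·5=3330; k=3: 2808+1080+13·12·5=4668; k=4: 5616+0+13·18·5=6786 → min 3330.
Length 5: M₁..M₅: k=1: 0+3330+17·13·5=4435; k=2: 3978+2160+17·18·5=7668; k=3: 5460+1080+17·12·5=7560; k=4: 9132+0+17·18·5=10662 → min 4435.
Optimal order: (M₁ (M₂ (M₃ (M₄ M₅)))) with cost 4435.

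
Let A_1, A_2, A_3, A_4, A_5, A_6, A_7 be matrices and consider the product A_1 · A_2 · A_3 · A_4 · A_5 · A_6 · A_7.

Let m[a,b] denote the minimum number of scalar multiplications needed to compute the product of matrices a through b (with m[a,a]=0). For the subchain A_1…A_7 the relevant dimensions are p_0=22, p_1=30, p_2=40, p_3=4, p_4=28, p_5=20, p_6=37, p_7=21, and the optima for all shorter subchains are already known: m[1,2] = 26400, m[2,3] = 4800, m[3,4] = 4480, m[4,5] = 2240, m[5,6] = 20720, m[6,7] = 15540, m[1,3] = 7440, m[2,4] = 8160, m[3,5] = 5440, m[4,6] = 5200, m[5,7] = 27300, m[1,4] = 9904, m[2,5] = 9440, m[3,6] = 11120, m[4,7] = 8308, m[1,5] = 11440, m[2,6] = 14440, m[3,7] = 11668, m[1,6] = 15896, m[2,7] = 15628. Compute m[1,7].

m[1,7] = min over k∈[1,6] of m[1,k]+m[k+1,7]+p_{0}·p_k·p_{7}.
k=1: 0 + 15628 + 22·30·21 = 29488; k=2: 26400 + 11668 + 22·40·21 = 56548; k=3: 7440 + 8308 + 22·4·21 = 17596; k=4: 9904 + 27300 + 22·28·21 = 50140; k=5: 11440 + 15540 + 22·20·21 = 36220; k=6: 15896 + 0 + 22·37·21 = 32990.
Minimum: 17596 at k=3.

17596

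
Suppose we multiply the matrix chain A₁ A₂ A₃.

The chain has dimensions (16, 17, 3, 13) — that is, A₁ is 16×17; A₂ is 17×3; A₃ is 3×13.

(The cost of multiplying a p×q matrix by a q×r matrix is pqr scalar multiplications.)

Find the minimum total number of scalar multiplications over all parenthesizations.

1440

Order (A₁ (A₂ A₃)): (A₂ A₃): 17×3 by 3×13 → 17×13, cost 17·3·13 = 663; (A₁ (A₂ A₃)): 16×17 by 17×13 → 16×13, cost 16·17·13 = 3536; cumulative 4199. Total 4199.
Order ((A₁ A₂) A₃): (A₁ A₂): 16×17 by 17×3 → 16×3, cost 16·17·3 = 816; ((A₁ A₂) A₃): 16×3 by 3×13 → 16×13, cost 16·3·13 = 624; cumulative 1440. Total 1440.
Minimum: 1440.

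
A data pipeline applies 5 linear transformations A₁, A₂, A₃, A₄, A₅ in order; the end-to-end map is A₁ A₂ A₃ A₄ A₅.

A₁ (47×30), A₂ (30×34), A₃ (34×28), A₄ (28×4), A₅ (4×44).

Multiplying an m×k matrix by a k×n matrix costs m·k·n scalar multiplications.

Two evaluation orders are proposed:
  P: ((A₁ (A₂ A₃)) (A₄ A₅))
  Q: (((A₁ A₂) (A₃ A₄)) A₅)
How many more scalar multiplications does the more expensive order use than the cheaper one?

Order P = ((A₁ (A₂ A₃)) (A₄ A₅)): (A₂ A₃): 30×34 by 34×28 → 30×28, cost 30·34·28 = 28560; (A₁ (A₂ A₃)): 47×30 by 30×28 → 47×28, cost 47·30·28 = 39480; cumulative 68040; (A₄ A₅): 28×4 by 4×44 → 28×44, cost 28·4·44 = 4928; ((A₁ (A₂ A₃)) (A₄ A₅)): 47×28 by 28×44 → 47×44, cost 47·28·44 = 57904; cumulative 130872. Total 130872.
Order Q = (((A₁ A₂) (A₃ A₄)) A₅): (A₁ A₂): 47×30 by 30×34 → 47×34, cost 47·30·34 = 47940; (A₃ A₄): 34×28 by 28×4 → 34×4, cost 34·28·4 = 3808; ((A₁ A₂) (A₃ A₄)): 47×34 by 34×4 → 47×4, cost 47·34·4 = 6392; cumulative 58140; (((A₁ A₂) (A₃ A₄)) A₅): 47×4 by 4×44 → 47×44, cost 47·4·44 = 8272; cumulative 66412. Total 66412.
Difference: |130872 − 66412| = 64460.

64460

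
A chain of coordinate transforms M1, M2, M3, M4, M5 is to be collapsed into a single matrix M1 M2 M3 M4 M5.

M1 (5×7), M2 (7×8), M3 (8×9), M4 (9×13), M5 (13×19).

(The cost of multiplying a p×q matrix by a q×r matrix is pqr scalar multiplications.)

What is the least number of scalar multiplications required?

2460

Adjacent pairs: M1M2 = 5·7·8 = 280; M2M3 = 7·8·9 = 504; M3M4 = 8·9·13 = 936; M4M5 = 9·13·19 = 2223.
Length 3: M1..M3: k=1: 0+504+5·7·9=819; k=2: 280+0+5·8·9=640 → min 640 | M2..M4: k=2: 0+936+7·8·13=1664; k=3: 504+0+7·9·13=1323 → min 1323 | M3..M5: k=3: 0+2223+8·9·19=3591; k=4: 936+0+8·13·19=2912 → min 2912.
Length 4: M1..M4: k=1: 0+1323+5·7·13=1778; k=2: 280+936+5·8·13=1736; k=3: 640+0+5·9·13=1225 → min 1225 | M2..M5: k=2: 0+2912+7·8·19=3976; k=3: 504+2223+7·9·19=3924; k=4: 1323+0+7·13·19=3052 → min 3052.
Length 5: M1..M5: k=1: 0+3052+5·7·19=3717; k=2: 280+2912+5·8·19=3952; k=3: 640+2223+5·9·19=3718; k=4: 1225+0+5·13·19=2460 → min 2460.
Optimal order: ((((M1 M2) M3) M4) M5) with cost 2460.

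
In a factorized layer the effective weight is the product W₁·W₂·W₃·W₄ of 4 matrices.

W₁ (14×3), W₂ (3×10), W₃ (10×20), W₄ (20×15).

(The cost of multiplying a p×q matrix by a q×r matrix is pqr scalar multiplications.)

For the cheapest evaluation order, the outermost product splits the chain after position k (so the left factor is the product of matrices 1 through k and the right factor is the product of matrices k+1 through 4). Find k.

1

Adjacent pairs: W₁W₂ = 14·3·10 = 420; W₂W₃ = 3·10·20 = 600; W₃W₄ = 10·20·15 = 3000.
Length 3: W₁..W₃: k=1: 0+600+14·3·20=1440; k=2: 420+0+14·10·20=3220 → min 1440 | W₂..W₄: k=2: 0+3000+3·10·15=3450; k=3: 600+0+3·20·15=1500 → min 1500.
Top-level splits: k=1: (W₁..W₁)·(W₂..W₄) → 0+1500+14·3·15 = 2130; k=2: (W₁..W₂)·(W₃..W₄) → 420+3000+14·10·15 = 5520; k=3: (W₁..W₃)·(W₄..W₄) → 1440+0+14·20·15 = 5640.
Best split is after W₁, i.e. k = 1.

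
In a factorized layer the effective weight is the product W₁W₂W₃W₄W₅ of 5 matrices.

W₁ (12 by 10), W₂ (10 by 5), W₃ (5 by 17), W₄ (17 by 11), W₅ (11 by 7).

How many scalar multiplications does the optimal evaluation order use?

2340

Adjacent pairs: W₁W₂ = 12·10·5 = 600; W₂W₃ = 10·5·17 = 850; W₃W₄ = 5·17·11 = 935; W₄W₅ = 17·11·7 = 1309.
Length 3: W₁..W₃: k=1: 0+850+12·10·17=2890; k=2: 600+0+12·5·17=1620 → min 1620 | W₂..W₄: k=2: 0+935+10·5·11=1485; k=3: 850+0+10·17·11=2720 → min 1485 | W₃..W₅: k=3: 0+1309+5·17·7=1904; k=4: 935+0+5·11·7=1320 → min 1320.
Length 4: W₁..W₄: k=1: 0+1485+12·10·11=2805; k=2: 600+935+12·5·11=2195; k=3: 1620+0+12·17·11=3864 → min 2195 | W₂..W₅: k=2: 0+1320+10·5·7=1670; k=3: 850+1309+10·17·7=3349; k=4: 1485+0+10·11·7=2255 → min 1670.
Length 5: W₁..W₅: k=1: 0+1670+12·10·7=2510; k=2: 600+1320+12·5·7=2340; k=3: 1620+1309+12·17·7=4357; k=4: 2195+0+12·11·7=3119 → min 2340.
Optimal order: ((W₁W₂)((W₃W₄)W₅)) with cost 2340.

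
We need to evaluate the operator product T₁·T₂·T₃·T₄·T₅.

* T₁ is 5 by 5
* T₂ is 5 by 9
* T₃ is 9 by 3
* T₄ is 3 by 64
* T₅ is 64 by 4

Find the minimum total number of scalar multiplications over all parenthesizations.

Adjacent pairs: T₁T₂ = 5·5·9 = 225; T₂T₃ = 5·9·3 = 135; T₃T₄ = 9·3·64 = 1728; T₄T₅ = 3·64·4 = 768.
Length 3: T₁..T₃: k=1: 0+135+5·5·3=210; k=2: 225+0+5·9·3=360 → min 210 | T₂..T₄: k=2: 0+1728+5·9·64=4608; k=3: 135+0+5·3·64=1095 → min 1095 | T₃..T₅: k=3: 0+768+9·3·4=876; k=4: 1728+0+9·64·4=4032 → min 876.
Length 4: T₁..T₄: k=1: 0+1095+5·5·64=2695; k=2: 225+1728+5·9·64=4833; k=3: 210+0+5·3·64=1170 → min 1170 | T₂..T₅: k=2: 0+876+5·9·4=1056; k=3: 135+768+5·3·4=963; k=4: 1095+0+5·64·4=2375 → min 963.
Length 5: T₁..T₅: k=1: 0+963+5·5·4=1063; k=2: 225+876+5·9·4=1281; k=3: 210+768+5·3·4=1038; k=4: 1170+0+5·64·4=2450 → min 1038.
Optimal order: ((T₁·(T₂·T₃))·(T₄·T₅)) with cost 1038.

1038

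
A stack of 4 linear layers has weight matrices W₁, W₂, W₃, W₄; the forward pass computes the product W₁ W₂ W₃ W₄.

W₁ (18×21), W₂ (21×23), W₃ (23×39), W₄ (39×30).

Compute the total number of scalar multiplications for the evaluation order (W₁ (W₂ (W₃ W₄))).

(W₃ W₄): 23×39 by 39×30 → 23×30, cost 23·39·30 = 26910
(W₂ (W₃ W₄)): 21×23 by 23×30 → 21×30, cost 21·23·30 = 14490; cumulative 41400
(W₁ (W₂ (W₃ W₄))): 18×21 by 21×30 → 18×30, cost 18·21·30 = 11340; cumulative 52740
Total: 52740 scalar multiplications.

52740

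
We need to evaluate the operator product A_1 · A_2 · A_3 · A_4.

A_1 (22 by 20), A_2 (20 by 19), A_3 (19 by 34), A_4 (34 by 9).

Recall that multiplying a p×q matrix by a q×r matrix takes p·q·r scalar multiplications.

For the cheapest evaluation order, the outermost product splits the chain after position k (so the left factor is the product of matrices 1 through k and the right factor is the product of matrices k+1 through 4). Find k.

Adjacent pairs: A_1A_2 = 22·20·19 = 8360; A_2A_3 = 20·19·34 = 12920; A_3A_4 = 19·34·9 = 5814.
Length 3: A_1..A_3: k=1: 0+12920+22·20·34=27880; k=2: 8360+0+22·19·34=22572 → min 22572 | A_2..A_4: k=2: 0+5814+20·19·9=9234; k=3: 12920+0+20·34·9=19040 → min 9234.
Top-level splits: k=1: (A_1..A_1)·(A_2..A_4) → 0+9234+22·20·9 = 13194; k=2: (A_1..A_2)·(A_3..A_4) → 8360+5814+22·19·9 = 17936; k=3: (A_1..A_3)·(A_4..A_4) → 22572+0+22·34·9 = 29304.
Best split is after A_1, i.e. k = 1.

1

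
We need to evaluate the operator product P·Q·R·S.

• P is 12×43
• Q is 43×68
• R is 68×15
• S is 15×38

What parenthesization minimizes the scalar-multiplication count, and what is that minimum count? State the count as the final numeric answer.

54168

Adjacent pairs: PQ = 12·43·68 = 35088; QR = 43·68·15 = 43860; RS = 68·15·38 = 38760.
Length 3: P..R: k=1: 0+43860+12·43·15=51600; k=2: 35088+0+12·68·15=47328 → min 47328 | Q..S: k=2: 0+38760+43·68·38=149872; k=3: 43860+0+43·15·38=68370 → min 68370.
Length 4: P..S: k=1: 0+68370+12·43·38=87978; k=2: 35088+38760+12·68·38=104856; k=3: 47328+0+12·15·38=54168 → min 54168.
Optimal parenthesization: (((P·Q)·R)·S) with cost 54168.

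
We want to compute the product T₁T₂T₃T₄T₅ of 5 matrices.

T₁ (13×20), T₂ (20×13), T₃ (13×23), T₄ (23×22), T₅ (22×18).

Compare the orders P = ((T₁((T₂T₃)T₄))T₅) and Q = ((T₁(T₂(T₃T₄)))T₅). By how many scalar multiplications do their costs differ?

Order P = ((T₁((T₂T₃)T₄))T₅): (T₂T₃): 20×13 by 13×23 → 20×23, cost 20·13·23 = 5980; ((T₂T₃)T₄): 20×23 by 23×22 → 20×22, cost 20·23·22 = 10120; cumulative 16100; (T₁((T₂T₃)T₄)): 13×20 by 20×22 → 13×22, cost 13·20·22 = 5720; cumulative 21820; ((T₁((T₂T₃)T₄))T₅): 13×22 by 22×18 → 13×18, cost 13·22·18 = 5148; cumulative 26968. Total 26968.
Order Q = ((T₁(T₂(T₃T₄)))T₅): (T₃T₄): 13×23 by 23×22 → 13×22, cost 13·23·22 = 6578; (T₂(T₃T₄)): 20×13 by 13×22 → 20×22, cost 20·13·22 = 5720; cumulative 12298; (T₁(T₂(T₃T₄))): 13×20 by 20×22 → 13×22, cost 13·20·22 = 5720; cumulative 18018; ((T₁(T₂(T₃T₄)))T₅): 13×22 by 22×18 → 13×18, cost 13·22·18 = 5148; cumulative 23166. Total 23166.
Difference: |26968 − 23166| = 3802.

3802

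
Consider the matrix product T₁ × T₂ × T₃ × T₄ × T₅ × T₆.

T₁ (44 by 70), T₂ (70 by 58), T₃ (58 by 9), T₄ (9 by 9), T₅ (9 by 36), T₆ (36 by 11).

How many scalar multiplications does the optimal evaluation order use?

73071

Adjacent pairs: T₁T₂ = 44·70·58 = 178640; T₂T₃ = 70·58·9 = 36540; T₃T₄ = 58·9·9 = 4698; T₄T₅ = 9·9·36 = 2916; T₅T₆ = 9·36·11 = 3564.
Length 3: T₁..T₃: k=1: 0+36540+44·70·9=64260; k=2: 178640+0+44·58·9=201608 → min 64260 | T₂..T₄: k=2: 0+4698+70·58·9=41238; k=3: 36540+0+70·9·9=42210 → min 41238 | T₃..T₅: k=3: 0+2916+58·9·36=21708; k=4: 4698+0+58·9·36=23490 → min 21708 | T₄..T₆: k=4: 0+3564+9·9·11=4455; k=5: 2916+0+9·36·11=6480 → min 4455.
Length 4: T₁..T₄: k=1: 0+41238+44·70·9=68958; k=2: 178640+4698+44·58·9=206306; k=3: 64260+0+44·9·9=67824 → min 67824 | T₂..T₅: k=2: 0+21708+70·58·36=167868; k=3: 36540+2916+70·9·36=62136; k=4: 41238+0+70·9·36=63918 → min 62136 | T₃..T₆: k=3: 0+4455+58·9·11=10197; k=4: 4698+3564+58·9·11=14004; k=5: 21708+0+58·36·11=44676 → min 10197.
Length 5: T₁..T₅: k=1: 0+62136+44·70·36=173016; k=2: 178640+21708+44·58·36=292220; k=3: 64260+2916+44·9·36=81432; k=4: 67824+0+44·9·36=82080 → min 81432 | T₂..T₆: k=2: 0+10197+70·58·11=54857; k=3: 36540+4455+70·9·11=47925; k=4: 41238+3564+70·9·11=51732; k=5: 62136+0+70·36·11=89856 → min 47925.
Length 6: T₁..T₆: k=1: 0+47925+44·70·11=81805; k=2: 178640+10197+44·58·11=216909; k=3: 64260+4455+44·9·11=73071; k=4: 67824+3564+44·9·11=75744; k=5: 81432+0+44·36·11=98856 → min 73071.
Optimal order: ((T₁ × (T₂ × T₃)) × (T₄ × (T₅ × T₆))) with cost 73071.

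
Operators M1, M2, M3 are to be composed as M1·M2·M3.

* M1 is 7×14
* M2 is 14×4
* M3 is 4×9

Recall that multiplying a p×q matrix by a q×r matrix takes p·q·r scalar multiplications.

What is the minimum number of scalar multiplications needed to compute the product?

644

Order (M1·(M2·M3)): (M2·M3): 14×4 by 4×9 → 14×9, cost 14·4·9 = 504; (M1·(M2·M3)): 7×14 by 14×9 → 7×9, cost 7·14·9 = 882; cumulative 1386. Total 1386.
Order ((M1·M2)·M3): (M1·M2): 7×14 by 14×4 → 7×4, cost 7·14·4 = 392; ((M1·M2)·M3): 7×4 by 4×9 → 7×9, cost 7·4·9 = 252; cumulative 644. Total 644.
Minimum: 644.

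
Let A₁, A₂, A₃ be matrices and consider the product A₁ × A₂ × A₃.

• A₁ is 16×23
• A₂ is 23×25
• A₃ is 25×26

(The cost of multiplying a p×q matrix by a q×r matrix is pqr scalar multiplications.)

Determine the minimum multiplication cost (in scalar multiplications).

Order (A₁ × (A₂ × A₃)): (A₂ × A₃): 23×25 by 25×26 → 23×26, cost 23·25·26 = 14950; (A₁ × (A₂ × A₃)): 16×23 by 23×26 → 16×26, cost 16·23·26 = 9568; cumulative 24518. Total 24518.
Order ((A₁ × A₂) × A₃): (A₁ × A₂): 16×23 by 23×25 → 16×25, cost 16·23·25 = 9200; ((A₁ × A₂) × A₃): 16×25 by 25×26 → 16×26, cost 16·25·26 = 10400; cumulative 19600. Total 19600.
Minimum: 19600.

19600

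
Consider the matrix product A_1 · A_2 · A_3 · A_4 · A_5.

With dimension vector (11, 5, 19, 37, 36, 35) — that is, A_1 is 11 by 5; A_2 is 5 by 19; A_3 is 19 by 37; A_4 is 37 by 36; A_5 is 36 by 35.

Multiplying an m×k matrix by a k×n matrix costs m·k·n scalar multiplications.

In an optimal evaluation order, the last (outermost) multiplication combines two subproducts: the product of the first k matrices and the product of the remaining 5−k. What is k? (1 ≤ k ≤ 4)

Adjacent pairs: A_1A_2 = 11·5·19 = 1045; A_2A_3 = 5·19·37 = 3515; A_3A_4 = 19·37·36 = 25308; A_4A_5 = 37·36·35 = 46620.
Length 3: A_1..A_3: k=1: 0+3515+11·5·37=5550; k=2: 1045+0+11·19·37=8778 → min 5550 | A_2..A_4: k=2: 0+25308+5·19·36=28728; k=3: 3515+0+5·37·36=10175 → min 10175 | A_3..A_5: k=3: 0+46620+19·37·35=71225; k=4: 25308+0+19·36·35=49248 → min 49248.
Length 4: A_1..A_4: k=1: 0+10175+11·5·36=12155; k=2: 1045+25308+11·19·36=33877; k=3: 5550+0+11·37·36=20202 → min 12155 | A_2..A_5: k=2: 0+49248+5·19·35=52573; k=3: 3515+46620+5·37·35=56610; k=4: 10175+0+5·36·35=16475 → min 16475.
Top-level splits: k=1: (A_1..A_1)·(A_2..A_5) → 0+16475+11·5·35 = 18400; k=2: (A_1..A_2)·(A_3..A_5) → 1045+49248+11·19·35 = 57608; k=3: (A_1..A_3)·(A_4..A_5) → 5550+46620+11·37·35 = 66415; k=4: (A_1..A_4)·(A_5..A_5) → 12155+0+11·36·35 = 26015.
Best split is after A_1, i.e. k = 1.

1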